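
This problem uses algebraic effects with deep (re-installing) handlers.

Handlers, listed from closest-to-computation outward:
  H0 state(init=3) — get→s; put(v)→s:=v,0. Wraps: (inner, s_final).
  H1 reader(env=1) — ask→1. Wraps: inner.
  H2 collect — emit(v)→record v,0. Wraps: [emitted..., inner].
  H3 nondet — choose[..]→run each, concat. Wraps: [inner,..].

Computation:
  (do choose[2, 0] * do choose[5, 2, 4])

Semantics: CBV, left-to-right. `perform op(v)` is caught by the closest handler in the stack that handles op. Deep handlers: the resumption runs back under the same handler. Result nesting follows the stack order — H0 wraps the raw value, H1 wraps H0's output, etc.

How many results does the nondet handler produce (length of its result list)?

Step-by-step:
choose[2, 0] @ H3
  branch[0] choose=2:
    choose[5, 2, 4] @ H3
      branch[0] choose=5:
        H0 returns (10, 3)
        H1 returns (10, 3)
        H2 returns [(10, 3)]
        H3 returns [[(10, 3)]]
      branch[1] choose=2:
        H0 returns (4, 3)
        H1 returns (4, 3)
        H2 returns [(4, 3)]
        H3 returns [[(4, 3)]]
      branch[2] choose=4:
        H0 returns (8, 3)
        H1 returns (8, 3)
        H2 returns [(8, 3)]
        H3 returns [[(8, 3)]]
  branch[1] choose=0:
    choose[5, 2, 4] @ H3
      branch[0] choose=5:
        H0 returns (0, 3)
        H1 returns (0, 3)
        H2 returns [(0, 3)]
        H3 returns [[(0, 3)]]
      branch[1] choose=2:
        H0 returns (0, 3)
        H1 returns (0, 3)
        H2 returns [(0, 3)]
        H3 returns [[(0, 3)]]
      branch[2] choose=4:
        H0 returns (0, 3)
        H1 returns (0, 3)
        H2 returns [(0, 3)]
        H3 returns [[(0, 3)]]
= [[(10, 3)], [(4, 3)], [(8, 3)], [(0, 3)], [(0, 3)], [(0, 3)]]

Answer: 6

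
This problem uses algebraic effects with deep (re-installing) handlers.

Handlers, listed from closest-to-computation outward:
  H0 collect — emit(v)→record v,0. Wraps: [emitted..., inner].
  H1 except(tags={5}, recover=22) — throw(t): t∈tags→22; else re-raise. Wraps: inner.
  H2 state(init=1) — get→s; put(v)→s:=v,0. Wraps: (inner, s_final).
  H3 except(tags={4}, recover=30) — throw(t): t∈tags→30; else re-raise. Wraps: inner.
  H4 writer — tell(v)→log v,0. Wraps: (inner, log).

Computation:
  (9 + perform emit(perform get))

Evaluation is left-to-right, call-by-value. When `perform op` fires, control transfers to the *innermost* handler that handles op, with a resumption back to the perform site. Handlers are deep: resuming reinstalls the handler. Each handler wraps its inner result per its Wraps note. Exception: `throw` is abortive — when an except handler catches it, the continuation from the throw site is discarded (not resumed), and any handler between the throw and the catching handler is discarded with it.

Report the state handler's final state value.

Step-by-step:
get @ H2 ⇒ 1
emit(1) @ H0 ⇒ out+=1
H0 returns [1, 9]
H1 returns [1, 9]
H2 returns ([1, 9], 1)
H3 returns ([1, 9], 1)
H4 returns (([1, 9], 1), ())
= (([1, 9], 1), ())

Answer: 1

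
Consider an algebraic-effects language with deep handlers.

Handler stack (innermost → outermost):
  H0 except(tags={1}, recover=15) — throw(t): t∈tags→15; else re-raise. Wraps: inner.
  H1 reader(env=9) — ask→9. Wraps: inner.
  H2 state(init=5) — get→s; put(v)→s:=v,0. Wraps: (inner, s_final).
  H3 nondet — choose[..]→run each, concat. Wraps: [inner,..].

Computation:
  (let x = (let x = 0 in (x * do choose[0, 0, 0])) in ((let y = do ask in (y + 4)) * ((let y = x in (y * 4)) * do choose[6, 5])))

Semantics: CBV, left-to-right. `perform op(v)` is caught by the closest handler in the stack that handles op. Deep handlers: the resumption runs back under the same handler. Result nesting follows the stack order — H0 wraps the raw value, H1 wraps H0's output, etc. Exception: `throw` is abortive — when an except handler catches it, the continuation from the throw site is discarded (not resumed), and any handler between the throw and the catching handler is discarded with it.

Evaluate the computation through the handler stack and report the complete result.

Answer: [(0, 5), (0, 5), (0, 5), (0, 5), (0, 5), (0, 5)]

Step-by-step:
choose[0, 0, 0] @ H3
  branch[0] choose=0:
    ask @ H1 ⇒ 9
    choose[6, 5] @ H3
      branch[0] choose=6:
        H0 returns 0
        H1 returns 0
        H2 returns (0, 5)
        H3 returns [(0, 5)]
      branch[1] choose=5:
        H0 returns 0
        H1 returns 0
        H2 returns (0, 5)
        H3 returns [(0, 5)]
  branch[1] choose=0:
    ask @ H1 ⇒ 9
    choose[6, 5] @ H3
      branch[0] choose=6:
        H0 returns 0
        H1 returns 0
        H2 returns (0, 5)
        H3 returns [(0, 5)]
      branch[1] choose=5:
        H0 returns 0
        H1 returns 0
        H2 returns (0, 5)
        H3 returns [(0, 5)]
  branch[2] choose=0:
    ask @ H1 ⇒ 9
    choose[6, 5] @ H3
      branch[0] choose=6:
        H0 returns 0
        H1 returns 0
        H2 returns (0, 5)
        H3 returns [(0, 5)]
      branch[1] choose=5:
        H0 returns 0
        H1 returns 0
        H2 returns (0, 5)
        H3 returns [(0, 5)]
= [(0, 5), (0, 5), (0, 5), (0, 5), (0, 5), (0, 5)]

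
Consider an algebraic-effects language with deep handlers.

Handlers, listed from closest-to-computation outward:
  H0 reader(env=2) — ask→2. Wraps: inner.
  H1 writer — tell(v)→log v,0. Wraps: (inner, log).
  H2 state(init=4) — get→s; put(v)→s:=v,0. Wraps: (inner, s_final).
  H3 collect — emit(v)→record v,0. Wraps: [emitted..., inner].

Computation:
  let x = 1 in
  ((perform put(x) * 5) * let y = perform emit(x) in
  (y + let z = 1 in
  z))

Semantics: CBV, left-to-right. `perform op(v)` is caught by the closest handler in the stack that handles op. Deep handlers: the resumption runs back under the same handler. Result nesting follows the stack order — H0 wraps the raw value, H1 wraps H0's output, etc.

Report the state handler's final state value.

Evaluation trace:
put(1) @ H2 ⇒ s:=1
emit(1) @ H3 ⇒ out+=1
H0 returns 0
H1 returns (0, ())
H2 returns ((0, ()), 1)
H3 returns [1, ((0, ()), 1)]
= [1, ((0, ()), 1)]

Answer: 1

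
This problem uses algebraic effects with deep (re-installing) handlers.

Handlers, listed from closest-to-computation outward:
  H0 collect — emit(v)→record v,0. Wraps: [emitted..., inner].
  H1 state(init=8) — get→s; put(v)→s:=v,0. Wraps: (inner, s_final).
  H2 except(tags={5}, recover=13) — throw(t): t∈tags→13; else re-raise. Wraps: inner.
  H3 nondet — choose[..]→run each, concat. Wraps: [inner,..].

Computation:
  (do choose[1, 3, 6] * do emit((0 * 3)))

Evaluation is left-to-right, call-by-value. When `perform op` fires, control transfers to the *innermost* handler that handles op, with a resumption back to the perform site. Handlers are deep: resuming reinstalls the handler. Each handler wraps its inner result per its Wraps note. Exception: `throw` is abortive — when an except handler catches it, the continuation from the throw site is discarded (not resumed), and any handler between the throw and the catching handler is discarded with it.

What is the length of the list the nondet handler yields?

Answer: 3

Step-by-step:
choose[1, 3, 6] @ H3
  branch[0] choose=1:
    emit(0) @ H0 ⇒ out+=0
    H0 returns [0, 0]
    H1 returns ([0, 0], 8)
    H2 returns ([0, 0], 8)
    H3 returns [([0, 0], 8)]
  branch[1] choose=3:
    emit(0) @ H0 ⇒ out+=0
    H0 returns [0, 0]
    H1 returns ([0, 0], 8)
    H2 returns ([0, 0], 8)
    H3 returns [([0, 0], 8)]
  branch[2] choose=6:
    emit(0) @ H0 ⇒ out+=0
    H0 returns [0, 0]
    H1 returns ([0, 0], 8)
    H2 returns ([0, 0], 8)
    H3 returns [([0, 0], 8)]
= [([0, 0], 8), ([0, 0], 8), ([0, 0], 8)]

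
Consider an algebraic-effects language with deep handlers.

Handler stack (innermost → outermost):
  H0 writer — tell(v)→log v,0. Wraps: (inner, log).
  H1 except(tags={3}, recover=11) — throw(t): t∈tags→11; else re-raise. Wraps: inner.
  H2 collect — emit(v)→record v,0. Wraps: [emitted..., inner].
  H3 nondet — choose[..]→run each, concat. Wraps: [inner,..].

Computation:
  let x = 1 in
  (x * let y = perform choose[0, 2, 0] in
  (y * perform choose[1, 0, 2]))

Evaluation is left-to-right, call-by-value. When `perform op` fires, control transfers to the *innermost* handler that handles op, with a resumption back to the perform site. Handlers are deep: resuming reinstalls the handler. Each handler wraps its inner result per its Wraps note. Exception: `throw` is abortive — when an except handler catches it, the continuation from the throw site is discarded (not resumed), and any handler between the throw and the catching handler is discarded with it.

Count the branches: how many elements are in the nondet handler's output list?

Step-by-step:
choose[0, 2, 0] @ H3
  branch[0] choose=0:
    choose[1, 0, 2] @ H3
      branch[0] choose=1:
        H0 returns (0, ())
        H1 returns (0, ())
        H2 returns [(0, ())]
        H3 returns [[(0, ())]]
      branch[1] choose=0:
        H0 returns (0, ())
        H1 returns (0, ())
        H2 returns [(0, ())]
        H3 returns [[(0, ())]]
      branch[2] choose=2:
        H0 returns (0, ())
        H1 returns (0, ())
        H2 returns [(0, ())]
        H3 returns [[(0, ())]]
  branch[1] choose=2:
    choose[1, 0, 2] @ H3
      branch[0] choose=1:
        H0 returns (2, ())
        H1 returns (2, ())
        H2 returns [(2, ())]
        H3 returns [[(2, ())]]
      branch[1] choose=0:
        H0 returns (0, ())
        H1 returns (0, ())
        H2 returns [(0, ())]
        H3 returns [[(0, ())]]
      branch[2] choose=2:
        H0 returns (4, ())
        H1 returns (4, ())
        H2 returns [(4, ())]
        H3 returns [[(4, ())]]
  branch[2] choose=0:
    choose[1, 0, 2] @ H3
      branch[0] choose=1:
        H0 returns (0, ())
        H1 returns (0, ())
        H2 returns [(0, ())]
        H3 returns [[(0, ())]]
      branch[1] choose=0:
        H0 returns (0, ())
        H1 returns (0, ())
        H2 returns [(0, ())]
        H3 returns [[(0, ())]]
      branch[2] choose=2:
        H0 returns (0, ())
        H1 returns (0, ())
        H2 returns [(0, ())]
        H3 returns [[(0, ())]]
= [[(0, ())], [(0, ())], [(0, ())], [(2, ())], [(0, ())], [(4, ())], [(0, ())], [(0, ())], [(0, ())]]

Answer: 9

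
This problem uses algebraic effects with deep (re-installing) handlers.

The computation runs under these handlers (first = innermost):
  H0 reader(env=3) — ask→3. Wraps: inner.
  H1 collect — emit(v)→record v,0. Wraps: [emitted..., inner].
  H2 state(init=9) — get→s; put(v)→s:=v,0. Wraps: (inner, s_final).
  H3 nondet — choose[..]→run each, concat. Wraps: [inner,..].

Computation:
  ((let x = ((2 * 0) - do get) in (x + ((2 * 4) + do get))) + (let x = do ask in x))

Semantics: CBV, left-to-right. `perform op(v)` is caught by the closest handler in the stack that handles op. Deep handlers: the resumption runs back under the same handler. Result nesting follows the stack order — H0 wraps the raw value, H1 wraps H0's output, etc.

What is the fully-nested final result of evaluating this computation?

Answer: [([11], 9)]

Step-by-step:
get @ H2 ⇒ 9
get @ H2 ⇒ 9
ask @ H0 ⇒ 3
H0 returns 11
H1 returns [11]
H2 returns ([11], 9)
H3 returns [([11], 9)]
= [([11], 9)]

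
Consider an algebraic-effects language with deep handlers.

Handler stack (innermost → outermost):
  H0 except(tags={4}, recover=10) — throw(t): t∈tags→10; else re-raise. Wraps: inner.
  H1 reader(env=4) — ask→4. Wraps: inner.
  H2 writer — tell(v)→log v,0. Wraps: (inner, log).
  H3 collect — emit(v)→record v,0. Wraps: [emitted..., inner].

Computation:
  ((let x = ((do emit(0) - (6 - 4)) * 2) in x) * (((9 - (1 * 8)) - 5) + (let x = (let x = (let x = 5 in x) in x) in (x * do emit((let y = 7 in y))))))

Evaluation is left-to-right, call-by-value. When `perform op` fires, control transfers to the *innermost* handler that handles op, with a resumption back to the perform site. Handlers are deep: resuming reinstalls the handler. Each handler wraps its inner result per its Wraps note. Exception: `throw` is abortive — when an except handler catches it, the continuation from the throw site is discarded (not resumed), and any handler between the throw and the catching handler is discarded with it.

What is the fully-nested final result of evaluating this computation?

Working:
emit(0) @ H3 ⇒ out+=0
emit(7) @ H3 ⇒ out+=7
H0 returns 16
H1 returns 16
H2 returns (16, ())
H3 returns [0, 7, (16, ())]
= [0, 7, (16, ())]

Answer: [0, 7, (16, ())]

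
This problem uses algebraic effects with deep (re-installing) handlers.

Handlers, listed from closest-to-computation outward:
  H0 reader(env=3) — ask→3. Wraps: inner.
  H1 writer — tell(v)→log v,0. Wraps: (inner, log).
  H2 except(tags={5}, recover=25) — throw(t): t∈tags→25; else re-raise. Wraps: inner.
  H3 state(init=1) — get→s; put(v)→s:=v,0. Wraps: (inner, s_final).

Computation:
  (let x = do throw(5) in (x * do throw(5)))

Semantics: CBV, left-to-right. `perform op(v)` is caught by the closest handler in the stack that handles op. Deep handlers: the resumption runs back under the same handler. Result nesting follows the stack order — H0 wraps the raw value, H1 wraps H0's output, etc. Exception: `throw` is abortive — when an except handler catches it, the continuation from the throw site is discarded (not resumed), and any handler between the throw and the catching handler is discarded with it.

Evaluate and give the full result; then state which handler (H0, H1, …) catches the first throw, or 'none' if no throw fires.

Answer: (25, 1) ; first throw caught by: H2

Working:
throw(5) @ H2 caught ⇒ 25
H3 returns (25, 1)
= (25, 1)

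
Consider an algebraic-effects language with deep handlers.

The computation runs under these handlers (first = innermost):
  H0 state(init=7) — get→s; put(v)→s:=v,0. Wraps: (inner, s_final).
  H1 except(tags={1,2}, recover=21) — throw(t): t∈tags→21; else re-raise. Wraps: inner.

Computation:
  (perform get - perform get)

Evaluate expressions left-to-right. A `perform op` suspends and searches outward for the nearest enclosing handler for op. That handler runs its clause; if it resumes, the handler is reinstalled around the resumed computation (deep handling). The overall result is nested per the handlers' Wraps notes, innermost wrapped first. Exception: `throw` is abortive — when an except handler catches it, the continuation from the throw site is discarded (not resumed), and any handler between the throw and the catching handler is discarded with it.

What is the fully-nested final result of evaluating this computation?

Answer: (0, 7)

Evaluation trace:
get @ H0 ⇒ 7
get @ H0 ⇒ 7
H0 returns (0, 7)
H1 returns (0, 7)
= (0, 7)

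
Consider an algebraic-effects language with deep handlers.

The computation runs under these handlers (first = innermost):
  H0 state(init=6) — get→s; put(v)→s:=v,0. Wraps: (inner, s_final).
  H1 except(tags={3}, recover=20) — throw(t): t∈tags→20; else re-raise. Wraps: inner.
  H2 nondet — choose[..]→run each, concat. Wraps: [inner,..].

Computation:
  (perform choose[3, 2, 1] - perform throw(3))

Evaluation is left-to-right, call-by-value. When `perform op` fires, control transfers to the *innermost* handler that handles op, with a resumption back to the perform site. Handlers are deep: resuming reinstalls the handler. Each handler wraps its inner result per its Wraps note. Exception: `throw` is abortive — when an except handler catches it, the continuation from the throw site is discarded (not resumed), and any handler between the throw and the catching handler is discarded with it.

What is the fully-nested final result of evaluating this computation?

Working:
choose[3, 2, 1] @ H2
  branch[0] choose=3:
    throw(3) @ H1 caught ⇒ 20
    H2 returns [20]
  branch[1] choose=2:
    throw(3) @ H1 caught ⇒ 20
    H2 returns [20]
  branch[2] choose=1:
    throw(3) @ H1 caught ⇒ 20
    H2 returns [20]
= [20, 20, 20]

Answer: [20, 20, 20]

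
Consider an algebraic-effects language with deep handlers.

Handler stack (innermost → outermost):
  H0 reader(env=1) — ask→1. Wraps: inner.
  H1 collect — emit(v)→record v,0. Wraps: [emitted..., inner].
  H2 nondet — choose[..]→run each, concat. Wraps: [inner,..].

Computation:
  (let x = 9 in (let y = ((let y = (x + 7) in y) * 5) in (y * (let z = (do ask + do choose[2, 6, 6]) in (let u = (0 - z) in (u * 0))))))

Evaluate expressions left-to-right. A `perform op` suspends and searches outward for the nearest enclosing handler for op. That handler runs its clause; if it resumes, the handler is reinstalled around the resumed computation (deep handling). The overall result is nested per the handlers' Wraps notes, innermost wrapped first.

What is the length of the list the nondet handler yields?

Answer: 3

Evaluation trace:
ask @ H0 ⇒ 1
choose[2, 6, 6] @ H2
  branch[0] choose=2:
    H0 returns 0
    H1 returns [0]
    H2 returns [[0]]
  branch[1] choose=6:
    H0 returns 0
    H1 returns [0]
    H2 returns [[0]]
  branch[2] choose=6:
    H0 returns 0
    H1 returns [0]
    H2 returns [[0]]
= [[0], [0], [0]]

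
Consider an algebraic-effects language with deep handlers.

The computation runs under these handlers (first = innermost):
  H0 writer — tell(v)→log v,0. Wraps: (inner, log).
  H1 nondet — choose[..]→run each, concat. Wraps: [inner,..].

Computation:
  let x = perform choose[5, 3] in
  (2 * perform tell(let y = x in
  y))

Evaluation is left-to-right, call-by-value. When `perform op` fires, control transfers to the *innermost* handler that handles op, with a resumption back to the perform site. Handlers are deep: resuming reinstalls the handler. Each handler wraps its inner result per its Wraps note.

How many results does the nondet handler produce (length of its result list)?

Step-by-step:
choose[5, 3] @ H1
  branch[0] choose=5:
    tell(5) @ H0 ⇒ log+=5
    H0 returns (0, (5))
    H1 returns [(0, (5))]
  branch[1] choose=3:
    tell(3) @ H0 ⇒ log+=3
    H0 returns (0, (3))
    H1 returns [(0, (3))]
= [(0, (5)), (0, (3))]

Answer: 2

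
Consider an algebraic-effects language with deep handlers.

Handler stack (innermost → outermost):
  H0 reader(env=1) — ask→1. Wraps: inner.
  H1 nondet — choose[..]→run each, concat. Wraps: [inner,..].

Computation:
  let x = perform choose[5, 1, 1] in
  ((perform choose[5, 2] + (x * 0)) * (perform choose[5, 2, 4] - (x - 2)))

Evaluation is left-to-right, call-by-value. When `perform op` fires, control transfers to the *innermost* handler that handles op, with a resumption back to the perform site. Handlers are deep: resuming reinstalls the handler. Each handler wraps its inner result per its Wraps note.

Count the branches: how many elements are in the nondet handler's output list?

Answer: 18

Evaluation trace:
choose[5, 1, 1] @ H1
  branch[0] choose=5:
    choose[5, 2] @ H1
      branch[0] choose=5:
        choose[5, 2, 4] @ H1
          branch[0] choose=5:
            H0 returns 10
            H1 returns [10]
          branch[1] choose=2:
            H0 returns -5
            H1 returns [-5]
          branch[2] choose=4:
            H0 returns 5
            H1 returns [5]
      branch[1] choose=2:
        choose[5, 2, 4] @ H1
          branch[0] choose=5:
            H0 returns 4
            H1 returns [4]
          branch[1] choose=2:
            H0 returns -2
            H1 returns [-2]
          branch[2] choose=4:
            H0 returns 2
            H1 returns [2]
  branch[1] choose=1:
    choose[5, 2] @ H1
      branch[0] choose=5:
        choose[5, 2, 4] @ H1
          branch[0] choose=5:
            H0 returns 30
            H1 returns [30]
          branch[1] choose=2:
            H0 returns 15
            H1 returns [15]
          branch[2] choose=4:
            H0 returns 25
            H1 returns [25]
      branch[1] choose=2:
        choose[5, 2, 4] @ H1
          branch[0] choose=5:
            H0 returns 12
            H1 returns [12]
          branch[1] choose=2:
            H0 returns 6
            H1 returns [6]
          branch[2] choose=4:
            H0 returns 10
            H1 returns [10]
  branch[2] choose=1:
    choose[5, 2] @ H1
      branch[0] choose=5:
        choose[5, 2, 4] @ H1
          branch[0] choose=5:
            H0 returns 30
            H1 returns [30]
          branch[1] choose=2:
            H0 returns 15
            H1 returns [15]
          branch[2] choose=4:
            H0 returns 25
            H1 returns [25]
      branch[1] choose=2:
        choose[5, 2, 4] @ H1
          branch[0] choose=5:
            H0 returns 12
            H1 returns [12]
          branch[1] choose=2:
            H0 returns 6
            H1 returns [6]
          branch[2] choose=4:
            H0 returns 10
            H1 returns [10]
= [10, -5, 5, 4, -2, 2, 30, 15, 25, 12, 6, 10, 30, 15, 25, 12, 6, 10]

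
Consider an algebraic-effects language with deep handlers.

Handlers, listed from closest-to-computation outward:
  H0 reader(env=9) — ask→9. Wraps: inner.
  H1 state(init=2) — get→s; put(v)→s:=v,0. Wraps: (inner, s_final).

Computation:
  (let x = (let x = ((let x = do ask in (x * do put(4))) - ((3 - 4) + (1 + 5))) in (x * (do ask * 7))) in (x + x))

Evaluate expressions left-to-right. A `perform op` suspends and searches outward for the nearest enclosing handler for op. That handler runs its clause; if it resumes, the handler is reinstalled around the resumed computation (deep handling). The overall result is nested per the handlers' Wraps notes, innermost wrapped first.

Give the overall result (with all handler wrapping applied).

Step-by-step:
ask @ H0 ⇒ 9
put(4) @ H1 ⇒ s:=4
ask @ H0 ⇒ 9
H0 returns -630
H1 returns (-630, 4)
= (-630, 4)

Answer: (-630, 4)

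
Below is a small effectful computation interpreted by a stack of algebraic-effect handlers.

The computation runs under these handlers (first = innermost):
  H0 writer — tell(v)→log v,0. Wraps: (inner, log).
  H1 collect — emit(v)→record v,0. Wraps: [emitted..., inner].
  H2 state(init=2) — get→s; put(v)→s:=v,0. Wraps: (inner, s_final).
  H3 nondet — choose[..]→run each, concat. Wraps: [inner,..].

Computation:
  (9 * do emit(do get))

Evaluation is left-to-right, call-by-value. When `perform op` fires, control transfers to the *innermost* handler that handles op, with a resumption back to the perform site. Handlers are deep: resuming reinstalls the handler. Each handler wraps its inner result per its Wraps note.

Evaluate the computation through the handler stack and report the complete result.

Answer: [([2, (0, ())], 2)]

Evaluation trace:
get @ H2 ⇒ 2
emit(2) @ H1 ⇒ out+=2
H0 returns (0, ())
H1 returns [2, (0, ())]
H2 returns ([2, (0, ())], 2)
H3 returns [([2, (0, ())], 2)]
= [([2, (0, ())], 2)]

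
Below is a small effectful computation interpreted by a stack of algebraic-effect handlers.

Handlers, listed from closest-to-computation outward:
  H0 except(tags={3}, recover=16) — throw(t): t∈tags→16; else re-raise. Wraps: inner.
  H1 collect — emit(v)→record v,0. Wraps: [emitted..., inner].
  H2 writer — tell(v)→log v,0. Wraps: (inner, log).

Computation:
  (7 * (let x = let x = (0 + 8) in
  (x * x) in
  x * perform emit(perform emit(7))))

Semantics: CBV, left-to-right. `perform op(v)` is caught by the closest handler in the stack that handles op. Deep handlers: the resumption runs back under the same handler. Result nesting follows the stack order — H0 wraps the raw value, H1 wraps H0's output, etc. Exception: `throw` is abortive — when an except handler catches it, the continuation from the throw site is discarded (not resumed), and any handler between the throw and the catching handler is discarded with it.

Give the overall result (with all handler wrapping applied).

Answer: ([7, 0, 0], ())

Step-by-step:
emit(7) @ H1 ⇒ out+=7
emit(0) @ H1 ⇒ out+=0
H0 returns 0
H1 returns [7, 0, 0]
H2 returns ([7, 0, 0], ())
= ([7, 0, 0], ())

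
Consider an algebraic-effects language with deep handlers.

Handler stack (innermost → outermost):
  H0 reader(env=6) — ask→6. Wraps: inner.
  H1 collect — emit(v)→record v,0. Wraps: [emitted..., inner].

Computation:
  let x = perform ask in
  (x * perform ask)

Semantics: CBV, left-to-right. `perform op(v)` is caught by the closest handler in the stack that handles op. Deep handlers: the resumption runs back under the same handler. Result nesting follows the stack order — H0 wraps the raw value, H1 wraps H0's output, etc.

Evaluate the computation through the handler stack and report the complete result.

Answer: [36]

Working:
ask @ H0 ⇒ 6
ask @ H0 ⇒ 6
H0 returns 36
H1 returns [36]
= [36]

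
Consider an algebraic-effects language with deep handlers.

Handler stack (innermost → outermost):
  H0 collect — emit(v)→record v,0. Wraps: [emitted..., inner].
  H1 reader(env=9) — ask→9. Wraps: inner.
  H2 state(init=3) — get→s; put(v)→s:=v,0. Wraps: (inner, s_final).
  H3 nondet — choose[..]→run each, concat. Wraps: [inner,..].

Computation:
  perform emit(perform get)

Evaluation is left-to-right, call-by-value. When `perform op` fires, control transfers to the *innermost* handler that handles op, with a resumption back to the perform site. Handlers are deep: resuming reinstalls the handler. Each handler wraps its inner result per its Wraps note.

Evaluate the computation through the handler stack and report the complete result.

Answer: [([3, 0], 3)]

Working:
get @ H2 ⇒ 3
emit(3) @ H0 ⇒ out+=3
H0 returns [3, 0]
H1 returns [3, 0]
H2 returns ([3, 0], 3)
H3 returns [([3, 0], 3)]
= [([3, 0], 3)]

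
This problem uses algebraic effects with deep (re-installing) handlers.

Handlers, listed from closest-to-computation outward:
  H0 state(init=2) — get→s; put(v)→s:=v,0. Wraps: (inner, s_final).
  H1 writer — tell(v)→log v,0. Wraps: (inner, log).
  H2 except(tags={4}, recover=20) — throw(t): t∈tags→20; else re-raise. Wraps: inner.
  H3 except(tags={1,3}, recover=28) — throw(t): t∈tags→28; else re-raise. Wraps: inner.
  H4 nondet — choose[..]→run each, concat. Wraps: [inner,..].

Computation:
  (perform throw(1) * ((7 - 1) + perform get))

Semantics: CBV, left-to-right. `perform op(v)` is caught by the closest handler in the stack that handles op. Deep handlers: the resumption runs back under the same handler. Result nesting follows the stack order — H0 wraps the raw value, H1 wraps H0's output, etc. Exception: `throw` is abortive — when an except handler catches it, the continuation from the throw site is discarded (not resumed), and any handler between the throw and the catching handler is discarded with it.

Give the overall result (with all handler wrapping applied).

Answer: [28]

Evaluation trace:
throw(1) @ H2 re-raised
throw(1) @ H3 caught ⇒ 28
H4 returns [28]
= [28]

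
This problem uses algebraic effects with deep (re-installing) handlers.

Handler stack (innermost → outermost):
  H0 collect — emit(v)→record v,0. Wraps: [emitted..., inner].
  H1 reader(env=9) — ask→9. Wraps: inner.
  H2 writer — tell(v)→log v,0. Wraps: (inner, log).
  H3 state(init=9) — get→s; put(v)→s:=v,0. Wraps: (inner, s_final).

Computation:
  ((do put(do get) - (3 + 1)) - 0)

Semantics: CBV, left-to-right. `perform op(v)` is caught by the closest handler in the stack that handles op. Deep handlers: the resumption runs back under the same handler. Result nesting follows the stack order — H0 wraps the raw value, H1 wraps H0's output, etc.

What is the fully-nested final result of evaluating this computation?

Answer: (([-4], ()), 9)

Working:
get @ H3 ⇒ 9
put(9) @ H3 ⇒ s:=9
H0 returns [-4]
H1 returns [-4]
H2 returns ([-4], ())
H3 returns (([-4], ()), 9)
= (([-4], ()), 9)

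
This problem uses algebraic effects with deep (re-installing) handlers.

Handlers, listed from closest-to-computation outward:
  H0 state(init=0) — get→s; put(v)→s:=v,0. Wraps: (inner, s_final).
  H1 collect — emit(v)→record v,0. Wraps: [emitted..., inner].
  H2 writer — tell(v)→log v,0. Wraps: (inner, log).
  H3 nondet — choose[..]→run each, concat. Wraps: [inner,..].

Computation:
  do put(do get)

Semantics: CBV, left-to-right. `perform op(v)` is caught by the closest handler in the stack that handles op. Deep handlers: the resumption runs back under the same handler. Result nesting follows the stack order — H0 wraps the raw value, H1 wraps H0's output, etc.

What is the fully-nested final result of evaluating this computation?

Step-by-step:
get @ H0 ⇒ 0
put(0) @ H0 ⇒ s:=0
H0 returns (0, 0)
H1 returns [(0, 0)]
H2 returns ([(0, 0)], ())
H3 returns [([(0, 0)], ())]
= [([(0, 0)], ())]

Answer: [([(0, 0)], ())]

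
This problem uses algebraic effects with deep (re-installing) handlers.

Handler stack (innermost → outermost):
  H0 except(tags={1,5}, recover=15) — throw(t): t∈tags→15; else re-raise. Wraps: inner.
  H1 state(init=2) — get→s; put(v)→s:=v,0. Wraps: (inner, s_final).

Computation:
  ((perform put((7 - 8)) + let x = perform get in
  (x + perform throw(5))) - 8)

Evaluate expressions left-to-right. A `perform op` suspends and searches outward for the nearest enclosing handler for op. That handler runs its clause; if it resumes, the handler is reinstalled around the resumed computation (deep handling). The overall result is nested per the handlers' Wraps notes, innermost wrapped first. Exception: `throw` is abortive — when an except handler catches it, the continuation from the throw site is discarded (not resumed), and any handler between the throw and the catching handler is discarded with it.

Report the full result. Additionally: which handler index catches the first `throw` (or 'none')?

Evaluation trace:
put(-1) @ H1 ⇒ s:=-1
get @ H1 ⇒ -1
throw(5) @ H0 caught ⇒ 15
H1 returns (15, -1)
= (15, -1)

Answer: (15, -1) ; first throw caught by: H0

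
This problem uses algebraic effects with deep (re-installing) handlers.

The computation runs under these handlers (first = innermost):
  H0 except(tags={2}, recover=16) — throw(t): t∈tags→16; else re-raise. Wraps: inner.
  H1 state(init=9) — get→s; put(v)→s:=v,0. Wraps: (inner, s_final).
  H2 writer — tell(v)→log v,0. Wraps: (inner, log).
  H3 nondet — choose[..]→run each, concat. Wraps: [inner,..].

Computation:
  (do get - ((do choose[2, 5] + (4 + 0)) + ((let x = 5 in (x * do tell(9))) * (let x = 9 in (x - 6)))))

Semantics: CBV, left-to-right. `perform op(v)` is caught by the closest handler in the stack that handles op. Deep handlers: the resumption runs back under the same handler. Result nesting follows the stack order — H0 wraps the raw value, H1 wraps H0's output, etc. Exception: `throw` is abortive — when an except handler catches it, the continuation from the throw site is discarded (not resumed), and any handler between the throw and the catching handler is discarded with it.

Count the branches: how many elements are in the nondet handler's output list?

Answer: 2

Working:
get @ H1 ⇒ 9
choose[2, 5] @ H3
  branch[0] choose=2:
    tell(9) @ H2 ⇒ log+=9
    H0 returns 3
    H1 returns (3, 9)
    H2 returns ((3, 9), (9))
    H3 returns [((3, 9), (9))]
  branch[1] choose=5:
    tell(9) @ H2 ⇒ log+=9
    H0 returns 0
    H1 returns (0, 9)
    H2 returns ((0, 9), (9))
    H3 returns [((0, 9), (9))]
= [((3, 9), (9)), ((0, 9), (9))]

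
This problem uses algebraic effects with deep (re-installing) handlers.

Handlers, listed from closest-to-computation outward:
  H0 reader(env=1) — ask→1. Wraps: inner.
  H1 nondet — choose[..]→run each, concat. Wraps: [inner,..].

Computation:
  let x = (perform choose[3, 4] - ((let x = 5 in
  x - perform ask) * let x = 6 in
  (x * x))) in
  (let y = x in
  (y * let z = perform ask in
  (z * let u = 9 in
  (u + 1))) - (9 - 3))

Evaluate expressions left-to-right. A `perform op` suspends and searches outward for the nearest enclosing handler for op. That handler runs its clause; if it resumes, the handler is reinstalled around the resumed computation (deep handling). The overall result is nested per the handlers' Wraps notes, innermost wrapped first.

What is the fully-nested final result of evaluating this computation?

Working:
choose[3, 4] @ H1
  branch[0] choose=3:
    ask @ H0 ⇒ 1
    ask @ H0 ⇒ 1
    H0 returns -1416
    H1 returns [-1416]
  branch[1] choose=4:
    ask @ H0 ⇒ 1
    ask @ H0 ⇒ 1
    H0 returns -1406
    H1 returns [-1406]
= [-1416, -1406]

Answer: [-1416, -1406]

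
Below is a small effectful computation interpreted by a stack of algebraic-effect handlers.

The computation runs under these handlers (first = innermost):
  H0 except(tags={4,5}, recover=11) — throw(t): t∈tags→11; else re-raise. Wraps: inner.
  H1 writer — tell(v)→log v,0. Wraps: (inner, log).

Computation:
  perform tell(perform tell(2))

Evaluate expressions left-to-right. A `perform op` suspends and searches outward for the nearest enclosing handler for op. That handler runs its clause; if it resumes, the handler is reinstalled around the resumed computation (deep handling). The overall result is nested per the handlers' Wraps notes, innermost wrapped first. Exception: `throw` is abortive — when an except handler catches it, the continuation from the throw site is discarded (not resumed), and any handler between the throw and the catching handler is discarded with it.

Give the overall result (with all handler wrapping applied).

Answer: (0, (2, 0))

Evaluation trace:
tell(2) @ H1 ⇒ log+=2
tell(0) @ H1 ⇒ log+=0
H0 returns 0
H1 returns (0, (2, 0))
= (0, (2, 0))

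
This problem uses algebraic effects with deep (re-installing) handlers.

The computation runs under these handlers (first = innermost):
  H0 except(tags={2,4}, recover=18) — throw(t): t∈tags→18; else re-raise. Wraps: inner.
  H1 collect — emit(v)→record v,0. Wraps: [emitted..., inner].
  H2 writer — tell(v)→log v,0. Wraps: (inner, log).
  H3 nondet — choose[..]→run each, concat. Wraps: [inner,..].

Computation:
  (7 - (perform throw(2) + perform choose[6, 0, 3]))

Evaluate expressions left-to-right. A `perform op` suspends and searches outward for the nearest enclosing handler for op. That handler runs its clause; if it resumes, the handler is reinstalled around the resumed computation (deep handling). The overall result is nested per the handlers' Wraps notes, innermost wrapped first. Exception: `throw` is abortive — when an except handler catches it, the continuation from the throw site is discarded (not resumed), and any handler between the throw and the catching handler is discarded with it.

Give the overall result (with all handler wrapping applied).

Working:
throw(2) @ H0 caught ⇒ 18
H1 returns [18]
H2 returns ([18], ())
H3 returns [([18], ())]
= [([18], ())]

Answer: [([18], ())]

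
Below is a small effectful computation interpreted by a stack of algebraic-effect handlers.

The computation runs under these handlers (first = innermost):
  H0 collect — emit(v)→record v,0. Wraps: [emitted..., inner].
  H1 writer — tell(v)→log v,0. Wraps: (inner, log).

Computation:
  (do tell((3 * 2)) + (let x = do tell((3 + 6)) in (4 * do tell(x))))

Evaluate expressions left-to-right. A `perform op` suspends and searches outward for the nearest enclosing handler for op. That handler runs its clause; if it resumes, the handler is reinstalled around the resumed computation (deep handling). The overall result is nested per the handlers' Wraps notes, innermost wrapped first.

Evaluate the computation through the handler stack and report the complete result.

Working:
tell(6) @ H1 ⇒ log+=6
tell(9) @ H1 ⇒ log+=9
tell(0) @ H1 ⇒ log+=0
H0 returns [0]
H1 returns ([0], (6, 9, 0))
= ([0], (6, 9, 0))

Answer: ([0], (6, 9, 0))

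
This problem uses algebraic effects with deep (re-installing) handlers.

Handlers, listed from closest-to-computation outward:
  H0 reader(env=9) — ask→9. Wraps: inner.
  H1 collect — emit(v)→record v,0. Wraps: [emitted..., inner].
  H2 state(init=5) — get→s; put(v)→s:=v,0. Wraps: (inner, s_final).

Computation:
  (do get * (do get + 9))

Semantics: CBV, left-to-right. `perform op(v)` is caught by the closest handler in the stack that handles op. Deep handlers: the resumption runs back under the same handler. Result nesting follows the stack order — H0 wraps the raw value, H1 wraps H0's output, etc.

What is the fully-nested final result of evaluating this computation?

Answer: ([70], 5)

Working:
get @ H2 ⇒ 5
get @ H2 ⇒ 5
H0 returns 70
H1 returns [70]
H2 returns ([70], 5)
= ([70], 5)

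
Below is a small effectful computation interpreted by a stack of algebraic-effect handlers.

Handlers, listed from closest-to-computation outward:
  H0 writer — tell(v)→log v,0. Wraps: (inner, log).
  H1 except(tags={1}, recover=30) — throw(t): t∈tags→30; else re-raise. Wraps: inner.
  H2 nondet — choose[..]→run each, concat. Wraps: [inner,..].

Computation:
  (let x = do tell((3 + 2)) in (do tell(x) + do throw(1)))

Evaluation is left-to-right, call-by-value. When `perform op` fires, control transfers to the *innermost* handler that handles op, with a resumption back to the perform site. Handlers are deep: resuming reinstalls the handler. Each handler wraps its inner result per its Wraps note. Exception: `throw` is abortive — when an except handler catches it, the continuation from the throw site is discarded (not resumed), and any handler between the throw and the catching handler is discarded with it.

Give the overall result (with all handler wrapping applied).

Evaluation trace:
tell(5) @ H0 ⇒ log+=5
tell(0) @ H0 ⇒ log+=0
throw(1) @ H1 caught ⇒ 30
H2 returns [30]
= [30]

Answer: [30]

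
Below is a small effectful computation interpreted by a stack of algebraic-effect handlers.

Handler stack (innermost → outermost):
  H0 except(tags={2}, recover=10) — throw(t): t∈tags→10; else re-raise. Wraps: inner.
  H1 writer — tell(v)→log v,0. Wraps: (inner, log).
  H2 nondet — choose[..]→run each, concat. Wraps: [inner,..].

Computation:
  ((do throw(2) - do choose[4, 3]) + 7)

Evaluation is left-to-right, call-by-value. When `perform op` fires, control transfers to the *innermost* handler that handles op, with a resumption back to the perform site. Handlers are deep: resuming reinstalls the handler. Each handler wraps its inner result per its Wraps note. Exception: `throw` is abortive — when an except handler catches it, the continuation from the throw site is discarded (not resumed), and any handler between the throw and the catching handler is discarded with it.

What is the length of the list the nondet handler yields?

Answer: 1

Evaluation trace:
throw(2) @ H0 caught ⇒ 10
H1 returns (10, ())
H2 returns [(10, ())]
= [(10, ())]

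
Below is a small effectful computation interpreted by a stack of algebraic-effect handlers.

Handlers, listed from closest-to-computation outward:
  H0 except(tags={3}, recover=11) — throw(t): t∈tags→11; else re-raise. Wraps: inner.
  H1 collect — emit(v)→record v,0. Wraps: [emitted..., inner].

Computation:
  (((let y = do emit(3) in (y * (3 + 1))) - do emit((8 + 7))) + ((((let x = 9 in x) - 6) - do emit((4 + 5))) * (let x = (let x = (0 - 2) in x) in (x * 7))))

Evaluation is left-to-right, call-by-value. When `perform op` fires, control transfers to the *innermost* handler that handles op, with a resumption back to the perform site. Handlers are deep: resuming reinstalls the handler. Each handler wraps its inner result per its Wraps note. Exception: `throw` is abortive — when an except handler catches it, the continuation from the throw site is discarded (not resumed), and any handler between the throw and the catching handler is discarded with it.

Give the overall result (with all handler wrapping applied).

Answer: [3, 15, 9, -42]

Step-by-step:
emit(3) @ H1 ⇒ out+=3
emit(15) @ H1 ⇒ out+=15
emit(9) @ H1 ⇒ out+=9
H0 returns -42
H1 returns [3, 15, 9, -42]
= [3, 15, 9, -42]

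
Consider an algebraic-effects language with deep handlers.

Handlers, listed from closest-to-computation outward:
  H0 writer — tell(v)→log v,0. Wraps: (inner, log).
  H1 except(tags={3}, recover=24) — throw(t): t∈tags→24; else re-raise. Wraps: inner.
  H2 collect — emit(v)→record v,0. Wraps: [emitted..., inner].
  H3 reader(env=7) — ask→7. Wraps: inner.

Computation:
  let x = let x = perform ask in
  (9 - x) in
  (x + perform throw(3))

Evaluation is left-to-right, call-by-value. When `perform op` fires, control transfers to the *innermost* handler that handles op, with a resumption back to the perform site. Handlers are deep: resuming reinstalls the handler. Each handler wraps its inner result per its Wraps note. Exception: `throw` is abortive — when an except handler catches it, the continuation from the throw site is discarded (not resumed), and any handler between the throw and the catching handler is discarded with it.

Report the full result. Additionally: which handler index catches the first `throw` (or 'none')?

Step-by-step:
ask @ H3 ⇒ 7
throw(3) @ H1 caught ⇒ 24
H2 returns [24]
H3 returns [24]
= [24]

Answer: [24] ; first throw caught by: H1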